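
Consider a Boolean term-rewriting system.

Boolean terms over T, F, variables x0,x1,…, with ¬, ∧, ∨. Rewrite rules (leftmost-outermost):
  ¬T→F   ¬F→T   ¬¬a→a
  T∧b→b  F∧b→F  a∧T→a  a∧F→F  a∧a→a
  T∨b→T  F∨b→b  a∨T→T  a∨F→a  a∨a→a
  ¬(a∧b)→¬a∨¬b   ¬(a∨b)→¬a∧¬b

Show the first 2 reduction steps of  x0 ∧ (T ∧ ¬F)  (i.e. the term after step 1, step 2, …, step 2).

  start: x0 ∧ (T ∧ ¬F)
  [1] x0 ∧ ¬F
  [2] x0 ∧ T

Answer: after 2 steps: x0 ∧ T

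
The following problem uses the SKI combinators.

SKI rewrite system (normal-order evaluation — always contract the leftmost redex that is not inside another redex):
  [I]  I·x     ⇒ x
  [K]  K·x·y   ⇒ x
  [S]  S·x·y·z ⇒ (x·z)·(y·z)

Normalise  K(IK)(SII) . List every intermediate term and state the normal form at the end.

  start: K(IK)(SII)
  [1] IK
  [2] K

Answer: normal form = K  (in 2 steps)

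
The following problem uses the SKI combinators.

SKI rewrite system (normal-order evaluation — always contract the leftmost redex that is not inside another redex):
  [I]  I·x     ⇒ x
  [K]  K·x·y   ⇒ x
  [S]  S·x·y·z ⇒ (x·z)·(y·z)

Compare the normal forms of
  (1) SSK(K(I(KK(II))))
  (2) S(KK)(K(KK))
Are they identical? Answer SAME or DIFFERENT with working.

Term A:
  start: SSK(K(I(KK(II))))
  step 1: S(K(I(KK(II))))(K(K(I(KK(II)))))
  step 2: S(K(KK(II)))(K(K(I(KK(II)))))
  step 3: S(KK)(K(K(I(KK(II)))))
  step 4: S(KK)(K(K(KK(II))))
  step 5: S(KK)(K(KK))

Term B:
  start: S(KK)(K(KK))

Answer: SAME — A ⇓ S(KK)(K(KK)), B ⇓ S(KK)(K(KK))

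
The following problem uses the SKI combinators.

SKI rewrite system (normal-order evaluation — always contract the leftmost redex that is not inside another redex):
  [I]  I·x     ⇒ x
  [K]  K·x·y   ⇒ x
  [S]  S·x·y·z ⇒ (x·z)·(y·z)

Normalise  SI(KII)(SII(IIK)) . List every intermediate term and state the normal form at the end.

  start: SI(KII)(SII(IIK))
  step 1: I(SII(IIK))(KII(SII(IIK)))
  step 2: SII(IIK)(KII(SII(IIK)))
  step 3: I(IIK)(I(IIK))(KII(SII(IIK)))
  step 4: IIK(I(IIK))(KII(SII(IIK)))
  step 5: IK(I(IIK))(KII(SII(IIK)))
  step 6: K(I(IIK))(KII(SII(IIK)))
  step 7: I(IIK)
  step 8: IIK
  step 9: IK
  step 10: K

Answer: normal form = K  (in 10 steps)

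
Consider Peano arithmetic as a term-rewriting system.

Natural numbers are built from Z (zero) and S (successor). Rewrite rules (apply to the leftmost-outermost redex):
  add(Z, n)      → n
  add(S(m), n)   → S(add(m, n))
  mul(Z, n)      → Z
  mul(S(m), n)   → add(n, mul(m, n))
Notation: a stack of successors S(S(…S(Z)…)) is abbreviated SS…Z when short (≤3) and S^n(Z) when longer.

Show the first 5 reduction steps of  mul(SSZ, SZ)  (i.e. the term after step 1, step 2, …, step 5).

Answer: after 5 steps: S(S(add(Z, mul(Z, SZ))))

Working:
  start: mul(SSZ, SZ)
  step 1: add(SZ, mul(SZ, SZ))
  step 2: S(add(Z, mul(SZ, SZ)))
  step 3: S(mul(SZ, SZ))
  step 4: S(add(SZ, mul(Z, SZ)))
  step 5: S(S(add(Z, mul(Z, SZ))))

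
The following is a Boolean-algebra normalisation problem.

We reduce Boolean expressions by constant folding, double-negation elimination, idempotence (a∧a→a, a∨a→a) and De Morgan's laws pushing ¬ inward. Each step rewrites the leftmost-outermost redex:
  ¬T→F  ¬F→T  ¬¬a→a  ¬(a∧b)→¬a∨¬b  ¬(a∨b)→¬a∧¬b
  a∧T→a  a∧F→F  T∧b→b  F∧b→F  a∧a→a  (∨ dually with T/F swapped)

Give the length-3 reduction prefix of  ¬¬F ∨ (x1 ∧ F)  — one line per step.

  start: ¬¬F ∨ (x1 ∧ F)
  →1  F ∨ (x1 ∧ F)
  →2  x1 ∧ F
  →3  F

Answer: after 3 steps: F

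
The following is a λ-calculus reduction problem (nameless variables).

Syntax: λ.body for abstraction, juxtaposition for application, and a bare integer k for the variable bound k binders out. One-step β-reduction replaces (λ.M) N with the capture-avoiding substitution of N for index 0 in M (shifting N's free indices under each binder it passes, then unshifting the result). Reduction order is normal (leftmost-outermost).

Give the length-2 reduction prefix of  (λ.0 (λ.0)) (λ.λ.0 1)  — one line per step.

  start: (λ.0 (λ.0)) (λ.λ.0 1)
  →1  (λ.λ.0 1) (λ.0)
  →2  λ.0 (λ.0)

Answer: after 2 steps: λ.0 (λ.0)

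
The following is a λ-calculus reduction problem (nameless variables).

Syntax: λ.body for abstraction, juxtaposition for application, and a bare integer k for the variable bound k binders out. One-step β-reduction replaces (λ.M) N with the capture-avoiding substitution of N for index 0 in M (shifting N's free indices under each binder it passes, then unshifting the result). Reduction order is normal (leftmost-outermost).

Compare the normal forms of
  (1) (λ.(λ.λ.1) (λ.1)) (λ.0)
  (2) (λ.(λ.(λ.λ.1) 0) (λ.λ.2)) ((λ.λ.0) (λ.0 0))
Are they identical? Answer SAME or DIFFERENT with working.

Answer: DIFFERENT — A ⇓ λ.λ.λ.0, B ⇓ λ.λ.λ.λ.0

Working:
Term A:
  start: (λ.(λ.λ.1) (λ.1)) (λ.0)
  →1  (λ.λ.1) (λ.λ.0)
  →2  λ.λ.λ.0

Term B:
  start: (λ.(λ.(λ.λ.1) 0) (λ.λ.2)) ((λ.λ.0) (λ.0 0))
  →1  (λ.(λ.λ.1) 0) (λ.λ.(λ.λ.0) (λ.0 0))
  →2  (λ.λ.1) (λ.λ.(λ.λ.0) (λ.0 0))
  →3  λ.λ.λ.(λ.λ.0) (λ.0 0)
  →4  λ.λ.λ.λ.0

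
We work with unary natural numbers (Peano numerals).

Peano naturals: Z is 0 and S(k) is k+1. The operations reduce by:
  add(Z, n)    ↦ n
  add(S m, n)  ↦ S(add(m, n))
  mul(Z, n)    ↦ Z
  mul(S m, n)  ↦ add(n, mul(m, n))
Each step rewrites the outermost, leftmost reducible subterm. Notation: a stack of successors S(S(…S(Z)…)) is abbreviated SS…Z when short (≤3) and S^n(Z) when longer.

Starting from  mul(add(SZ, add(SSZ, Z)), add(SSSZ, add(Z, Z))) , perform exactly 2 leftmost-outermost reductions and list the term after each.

  start: mul(add(SZ, add(SSZ, Z)), add(SSSZ, add(Z, Z)))
  step 1: mul(S(add(Z, add(SSZ, Z))), add(SSSZ, add(Z, Z)))
  step 2: add(add(SSSZ, add(Z, Z)), mul(add(Z, add(SSZ, Z)), add(SSSZ, add(Z, Z))))

Answer: after 2 steps: add(add(SSSZ, add(Z, Z)), mul(add(Z, add(SSZ, Z)), add(SSSZ, add(Z, Z))))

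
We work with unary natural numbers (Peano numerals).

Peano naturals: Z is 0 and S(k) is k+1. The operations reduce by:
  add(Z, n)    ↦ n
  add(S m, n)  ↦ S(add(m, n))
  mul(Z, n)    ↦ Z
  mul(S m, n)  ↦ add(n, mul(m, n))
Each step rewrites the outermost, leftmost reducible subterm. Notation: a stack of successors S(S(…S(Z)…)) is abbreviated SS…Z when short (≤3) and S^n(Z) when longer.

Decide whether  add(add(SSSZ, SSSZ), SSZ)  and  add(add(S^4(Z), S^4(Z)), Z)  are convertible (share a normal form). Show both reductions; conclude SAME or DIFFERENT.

Answer: SAME — A ⇓ S^8(Z), B ⇓ S^8(Z)

Working:
Term A:
  start: add(add(SSSZ, SSSZ), SSZ)
  [1] add(S(add(SSZ, SSSZ)), SSZ)
  [2] S(add(add(SSZ, SSSZ), SSZ))
  [3] S(add(S(add(SZ, SSSZ)), SSZ))
  [4] S(S(add(add(SZ, SSSZ), SSZ)))
  [5] S(S(add(S(add(Z, SSSZ)), SSZ)))
  [6] S(S(S(add(add(Z, SSSZ), SSZ))))
  [7] S(S(S(add(SSSZ, SSZ))))
  [8] S(S(S(S(add(SSZ, SSZ)))))
  [9] S(S(S(S(S(add(SZ, SSZ))))))
  [10] S(S(S(S(S(S(add(Z, SSZ)))))))
  [11] S^8(Z)

Term B:
  start: add(add(S^4(Z), S^4(Z)), Z)
  [1] add(S(add(SSSZ, S^4(Z))), Z)
  [2] S(add(add(SSSZ, S^4(Z)), Z))
  [3] S(add(S(add(SSZ, S^4(Z))), Z))
  [4] S(S(add(add(SSZ, S^4(Z)), Z)))
  [5] S(S(add(S(add(SZ, S^4(Z))), Z)))
  [6] S(S(S(add(add(SZ, S^4(Z)), Z))))
  [7] S(S(S(add(S(add(Z, S^4(Z))), Z))))
  [8] S(S(S(S(add(add(Z, S^4(Z)), Z)))))
  [9] S(S(S(S(add(S^4(Z), Z)))))
  [10] S(S(S(S(S(add(SSSZ, Z))))))
  [11] S(S(S(S(S(S(add(SSZ, Z)))))))
  [12] S(S(S(S(S(S(S(add(SZ, Z))))))))
  [13] S(S(S(S(S(S(S(S(add(Z, Z)))))))))
  [14] S^8(Z)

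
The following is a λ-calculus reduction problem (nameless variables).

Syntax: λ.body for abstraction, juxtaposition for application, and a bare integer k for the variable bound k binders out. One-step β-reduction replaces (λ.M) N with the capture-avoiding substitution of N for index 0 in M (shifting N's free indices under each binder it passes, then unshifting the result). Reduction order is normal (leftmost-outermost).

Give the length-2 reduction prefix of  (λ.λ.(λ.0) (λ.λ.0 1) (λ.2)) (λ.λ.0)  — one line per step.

Answer: after 2 steps: λ.(λ.λ.0 1) (λ.λ.λ.0)

Working:
  start: (λ.λ.(λ.0) (λ.λ.0 1) (λ.2)) (λ.λ.0)
  →1  λ.(λ.0) (λ.λ.0 1) (λ.λ.λ.0)
  →2  λ.(λ.λ.0 1) (λ.λ.λ.0)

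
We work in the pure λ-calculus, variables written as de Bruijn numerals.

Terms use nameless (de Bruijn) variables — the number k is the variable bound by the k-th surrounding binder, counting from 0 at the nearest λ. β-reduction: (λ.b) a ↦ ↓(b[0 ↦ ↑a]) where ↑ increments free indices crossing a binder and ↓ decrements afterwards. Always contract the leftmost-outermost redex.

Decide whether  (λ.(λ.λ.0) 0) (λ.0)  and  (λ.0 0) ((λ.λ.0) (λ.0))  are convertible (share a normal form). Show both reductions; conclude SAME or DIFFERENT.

Term A:
  start: (λ.(λ.λ.0) 0) (λ.0)
  [1] (λ.λ.0) (λ.0)
  [2] λ.0

Term B:
  start: (λ.0 0) ((λ.λ.0) (λ.0))
  [1] (λ.λ.0) (λ.0) ((λ.λ.0) (λ.0))
  [2] (λ.0) ((λ.λ.0) (λ.0))
  [3] (λ.λ.0) (λ.0)
  [4] λ.0

Answer: SAME — A ⇓ λ.0, B ⇓ λ.0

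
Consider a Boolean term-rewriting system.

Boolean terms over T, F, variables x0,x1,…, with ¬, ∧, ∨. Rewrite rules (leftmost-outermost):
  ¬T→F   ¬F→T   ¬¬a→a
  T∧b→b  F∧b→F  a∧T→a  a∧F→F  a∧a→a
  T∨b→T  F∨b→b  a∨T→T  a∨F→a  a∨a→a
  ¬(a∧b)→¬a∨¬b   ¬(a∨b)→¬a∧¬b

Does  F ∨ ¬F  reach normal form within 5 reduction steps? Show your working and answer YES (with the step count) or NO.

Answer: YES — reaches normal form T in 2 ≤ 5 steps

Derivation:
  start: F ∨ ¬F
  [1] ¬F
  [2] T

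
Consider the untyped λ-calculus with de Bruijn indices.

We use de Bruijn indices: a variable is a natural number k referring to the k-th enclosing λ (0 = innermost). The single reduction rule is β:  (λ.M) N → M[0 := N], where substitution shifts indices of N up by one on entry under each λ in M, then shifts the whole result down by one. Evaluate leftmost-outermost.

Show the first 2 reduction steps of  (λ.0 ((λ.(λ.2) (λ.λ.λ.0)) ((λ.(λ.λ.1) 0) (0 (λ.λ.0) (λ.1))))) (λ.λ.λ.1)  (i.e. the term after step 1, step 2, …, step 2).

Answer: after 2 steps: λ.λ.1

Working:
  start: (λ.0 ((λ.(λ.2) (λ.λ.λ.0)) ((λ.(λ.λ.1) 0) (0 (λ.λ.0) (λ.1))))) (λ.λ.λ.1)
  step 1: (λ.λ.λ.1) ((λ.(λ.λ.λ.λ.1) (λ.λ.λ.0)) ((λ.(λ.λ.1) 0) ((λ.λ.λ.1) (λ.λ.0) (λ.λ.λ.λ.1))))
  step 2: λ.λ.1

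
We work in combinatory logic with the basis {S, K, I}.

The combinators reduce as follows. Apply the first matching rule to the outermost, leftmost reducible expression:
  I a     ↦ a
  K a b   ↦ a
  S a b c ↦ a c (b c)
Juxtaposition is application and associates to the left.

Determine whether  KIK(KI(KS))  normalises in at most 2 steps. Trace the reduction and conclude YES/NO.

Answer: NO — after 2 steps the term is KI(KS), not yet normal

Derivation:
  start: KIK(KI(KS))
  [1] I(KI(KS))
  [2] KI(KS)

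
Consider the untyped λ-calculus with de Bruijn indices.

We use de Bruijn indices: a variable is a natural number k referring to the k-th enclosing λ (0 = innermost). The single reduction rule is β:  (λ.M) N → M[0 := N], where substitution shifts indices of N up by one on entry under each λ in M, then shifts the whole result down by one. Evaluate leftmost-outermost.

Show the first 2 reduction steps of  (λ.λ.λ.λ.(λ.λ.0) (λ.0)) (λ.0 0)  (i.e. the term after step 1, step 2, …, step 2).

Answer: after 2 steps: λ.λ.λ.λ.0

Reduction:
  start: (λ.λ.λ.λ.(λ.λ.0) (λ.0)) (λ.0 0)
  step 1: λ.λ.λ.(λ.λ.0) (λ.0)
  step 2: λ.λ.λ.λ.0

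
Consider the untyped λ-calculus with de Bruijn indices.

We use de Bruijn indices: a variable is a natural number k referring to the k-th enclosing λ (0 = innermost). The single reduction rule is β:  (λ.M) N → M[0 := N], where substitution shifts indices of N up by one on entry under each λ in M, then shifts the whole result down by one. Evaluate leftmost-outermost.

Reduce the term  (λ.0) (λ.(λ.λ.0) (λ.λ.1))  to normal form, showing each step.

Answer: normal form = λ.λ.0  (in 2 steps)

Working:
  start: (λ.0) (λ.(λ.λ.0) (λ.λ.1))
  step 1: λ.(λ.λ.0) (λ.λ.1)
  step 2: λ.λ.0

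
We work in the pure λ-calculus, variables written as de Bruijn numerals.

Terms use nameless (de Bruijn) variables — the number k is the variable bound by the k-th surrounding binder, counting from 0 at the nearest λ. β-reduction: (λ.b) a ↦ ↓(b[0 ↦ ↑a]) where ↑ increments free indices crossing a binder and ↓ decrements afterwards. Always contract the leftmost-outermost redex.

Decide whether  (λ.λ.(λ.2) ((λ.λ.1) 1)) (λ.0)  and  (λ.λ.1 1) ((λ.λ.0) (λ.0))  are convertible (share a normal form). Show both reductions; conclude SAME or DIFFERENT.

Term A:
  start: (λ.λ.(λ.2) ((λ.λ.1) 1)) (λ.0)
  [1] λ.(λ.λ.0) ((λ.λ.1) (λ.0))
  [2] λ.λ.0

Term B:
  start: (λ.λ.1 1) ((λ.λ.0) (λ.0))
  [1] λ.(λ.λ.0) (λ.0) ((λ.λ.0) (λ.0))
  [2] λ.(λ.0) ((λ.λ.0) (λ.0))
  [3] λ.(λ.λ.0) (λ.0)
  [4] λ.λ.0

Answer: SAME — A ⇓ λ.λ.0, B ⇓ λ.λ.0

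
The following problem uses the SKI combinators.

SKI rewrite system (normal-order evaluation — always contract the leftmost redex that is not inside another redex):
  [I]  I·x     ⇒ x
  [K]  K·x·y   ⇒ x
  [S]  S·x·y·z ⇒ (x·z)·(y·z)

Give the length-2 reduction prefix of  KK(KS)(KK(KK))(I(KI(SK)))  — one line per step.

Answer: after 2 steps: KK(KK)

Reduction:
  start: KK(KS)(KK(KK))(I(KI(SK)))
  →1  K(KK(KK))(I(KI(SK)))
  →2  KK(KK)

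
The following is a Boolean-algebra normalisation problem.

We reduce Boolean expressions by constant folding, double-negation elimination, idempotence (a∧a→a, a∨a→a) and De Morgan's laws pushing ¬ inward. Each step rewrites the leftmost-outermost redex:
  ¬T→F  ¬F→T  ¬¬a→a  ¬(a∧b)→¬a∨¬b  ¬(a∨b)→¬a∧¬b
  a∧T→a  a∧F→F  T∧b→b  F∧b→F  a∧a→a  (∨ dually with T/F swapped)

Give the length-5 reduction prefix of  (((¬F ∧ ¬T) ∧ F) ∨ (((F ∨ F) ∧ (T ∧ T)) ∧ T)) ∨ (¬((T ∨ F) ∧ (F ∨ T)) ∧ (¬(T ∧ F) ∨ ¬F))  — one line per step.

  start: (((¬F ∧ ¬T) ∧ F) ∨ (((F ∨ F) ∧ (T ∧ T)) ∧ T)) ∨ (¬((T ∨ F) ∧ (F ∨ T)) ∧ (¬(T ∧ F) ∨ ¬F))
  step 1: (F ∨ (((F ∨ F) ∧ (T ∧ T)) ∧ T)) ∨ (¬((T ∨ F) ∧ (F ∨ T)) ∧ (¬(T ∧ F) ∨ ¬F))
  step 2: (((F ∨ F) ∧ (T ∧ T)) ∧ T) ∨ (¬((T ∨ F) ∧ (F ∨ T)) ∧ (¬(T ∧ F) ∨ ¬F))
  step 3: ((F ∨ F) ∧ (T ∧ T)) ∨ (¬((T ∨ F) ∧ (F ∨ T)) ∧ (¬(T ∧ F) ∨ ¬F))
  step 4: (F ∧ (T ∧ T)) ∨ (¬((T ∨ F) ∧ (F ∨ T)) ∧ (¬(T ∧ F) ∨ ¬F))
  step 5: F ∨ (¬((T ∨ F) ∧ (F ∨ T)) ∧ (¬(T ∧ F) ∨ ¬F))

Answer: after 5 steps: F ∨ (¬((T ∨ F) ∧ (F ∨ T)) ∧ (¬(T ∧ F) ∨ ¬F))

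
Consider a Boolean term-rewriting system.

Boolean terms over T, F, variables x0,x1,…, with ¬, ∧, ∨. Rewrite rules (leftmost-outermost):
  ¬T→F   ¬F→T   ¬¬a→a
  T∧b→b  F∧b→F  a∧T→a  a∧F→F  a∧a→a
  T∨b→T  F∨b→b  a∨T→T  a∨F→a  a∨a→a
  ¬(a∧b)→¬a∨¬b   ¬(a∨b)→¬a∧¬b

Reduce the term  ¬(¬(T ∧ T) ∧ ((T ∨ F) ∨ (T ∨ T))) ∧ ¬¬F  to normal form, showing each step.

  start: ¬(¬(T ∧ T) ∧ ((T ∨ F) ∨ (T ∨ T))) ∧ ¬¬F
  step 1: (¬¬(T ∧ T) ∨ ¬((T ∨ F) ∨ (T ∨ T))) ∧ ¬¬F
  step 2: ((T ∧ T) ∨ ¬((T ∨ F) ∨ (T ∨ T))) ∧ ¬¬F
  step 3: (T ∨ ¬((T ∨ F) ∨ (T ∨ T))) ∧ ¬¬F
  step 4: T ∧ ¬¬F
  step 5: ¬¬F
  step 6: F

Answer: normal form = F  (in 6 steps)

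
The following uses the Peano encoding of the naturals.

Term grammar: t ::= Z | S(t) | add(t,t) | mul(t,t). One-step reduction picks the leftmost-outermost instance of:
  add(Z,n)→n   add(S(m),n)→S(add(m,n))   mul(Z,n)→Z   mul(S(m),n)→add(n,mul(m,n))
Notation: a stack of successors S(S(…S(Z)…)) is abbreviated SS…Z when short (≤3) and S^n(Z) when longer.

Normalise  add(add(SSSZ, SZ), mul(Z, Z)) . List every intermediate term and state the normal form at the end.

Answer: normal form = S^4(Z)  (in 10 steps)

Reduction:
  start: add(add(SSSZ, SZ), mul(Z, Z))
  [1] add(S(add(SSZ, SZ)), mul(Z, Z))
  [2] S(add(add(SSZ, SZ), mul(Z, Z)))
  [3] S(add(S(add(SZ, SZ)), mul(Z, Z)))
  [4] S(S(add(add(SZ, SZ), mul(Z, Z))))
  [5] S(S(add(S(add(Z, SZ)), mul(Z, Z))))
  [6] S(S(S(add(add(Z, SZ), mul(Z, Z)))))
  [7] S(S(S(add(SZ, mul(Z, Z)))))
  [8] S(S(S(S(add(Z, mul(Z, Z))))))
  [9] S(S(S(S(mul(Z, Z)))))
  [10] S^4(Z)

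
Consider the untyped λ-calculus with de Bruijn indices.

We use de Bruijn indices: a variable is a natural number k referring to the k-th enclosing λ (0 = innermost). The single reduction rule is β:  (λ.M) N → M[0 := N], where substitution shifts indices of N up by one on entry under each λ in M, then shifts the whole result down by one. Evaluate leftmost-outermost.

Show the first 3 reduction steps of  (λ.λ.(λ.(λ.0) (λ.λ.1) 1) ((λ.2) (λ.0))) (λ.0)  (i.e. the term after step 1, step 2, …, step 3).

Answer: after 3 steps: λ.(λ.λ.1) 0

Reduction:
  start: (λ.λ.(λ.(λ.0) (λ.λ.1) 1) ((λ.2) (λ.0))) (λ.0)
  →1  λ.(λ.(λ.0) (λ.λ.1) 1) ((λ.λ.0) (λ.0))
  →2  λ.(λ.0) (λ.λ.1) 0
  →3  λ.(λ.λ.1) 0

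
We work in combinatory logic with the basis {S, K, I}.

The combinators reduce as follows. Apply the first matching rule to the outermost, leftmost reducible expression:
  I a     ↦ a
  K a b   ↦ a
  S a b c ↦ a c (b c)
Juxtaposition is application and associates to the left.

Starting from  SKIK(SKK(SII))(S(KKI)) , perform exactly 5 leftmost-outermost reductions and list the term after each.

  start: SKIK(SKK(SII))(S(KKI))
  →1  KK(IK)(SKK(SII))(S(KKI))
  →2  K(SKK(SII))(S(KKI))
  →3  SKK(SII)
  →4  K(SII)(K(SII))
  →5  SII

Answer: after 5 steps: SII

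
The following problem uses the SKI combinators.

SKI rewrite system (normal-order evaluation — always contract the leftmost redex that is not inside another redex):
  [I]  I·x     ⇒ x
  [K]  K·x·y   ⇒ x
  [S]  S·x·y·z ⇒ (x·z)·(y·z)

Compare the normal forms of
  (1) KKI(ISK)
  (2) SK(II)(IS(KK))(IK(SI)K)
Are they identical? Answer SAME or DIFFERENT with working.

Answer: DIFFERENT — A ⇓ K(SK), B ⇓ S(KK)(SI)

Derivation:
Term A:
  start: KKI(ISK)
  [1] K(ISK)
  [2] K(SK)

Term B:
  start: SK(II)(IS(KK))(IK(SI)K)
  [1] K(IS(KK))(II(IS(KK)))(IK(SI)K)
  [2] IS(KK)(IK(SI)K)
  [3] S(KK)(IK(SI)K)
  [4] S(KK)(K(SI)K)
  [5] S(KK)(SI)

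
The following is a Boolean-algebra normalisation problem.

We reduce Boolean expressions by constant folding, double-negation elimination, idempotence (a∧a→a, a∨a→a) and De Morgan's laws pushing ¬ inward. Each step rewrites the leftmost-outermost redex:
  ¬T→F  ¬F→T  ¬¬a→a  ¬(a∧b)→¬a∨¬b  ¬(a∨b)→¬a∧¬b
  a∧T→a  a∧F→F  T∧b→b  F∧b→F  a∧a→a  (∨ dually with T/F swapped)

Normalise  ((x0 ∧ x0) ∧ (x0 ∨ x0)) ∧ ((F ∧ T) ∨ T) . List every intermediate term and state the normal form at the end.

Answer: normal form = x0  (in 5 steps)

Derivation:
  start: ((x0 ∧ x0) ∧ (x0 ∨ x0)) ∧ ((F ∧ T) ∨ T)
  [1] (x0 ∧ (x0 ∨ x0)) ∧ ((F ∧ T) ∨ T)
  [2] (x0 ∧ x0) ∧ ((F ∧ T) ∨ T)
  [3] x0 ∧ ((F ∧ T) ∨ T)
  [4] x0 ∧ T
  [5] x0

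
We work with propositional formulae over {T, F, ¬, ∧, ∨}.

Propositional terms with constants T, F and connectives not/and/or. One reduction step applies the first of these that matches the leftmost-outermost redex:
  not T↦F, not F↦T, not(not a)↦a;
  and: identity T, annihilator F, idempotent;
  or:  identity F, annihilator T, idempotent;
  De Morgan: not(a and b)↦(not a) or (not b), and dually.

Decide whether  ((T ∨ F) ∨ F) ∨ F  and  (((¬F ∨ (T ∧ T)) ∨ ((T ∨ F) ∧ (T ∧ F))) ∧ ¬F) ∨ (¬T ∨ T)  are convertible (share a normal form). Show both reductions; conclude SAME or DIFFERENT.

Term A:
  start: ((T ∨ F) ∨ F) ∨ F
  step 1: (T ∨ F) ∨ F
  step 2: T ∨ F
  step 3: T

Term B:
  start: (((¬F ∨ (T ∧ T)) ∨ ((T ∨ F) ∧ (T ∧ F))) ∧ ¬F) ∨ (¬T ∨ T)
  step 1: (((T ∨ (T ∧ T)) ∨ ((T ∨ F) ∧ (T ∧ F))) ∧ ¬F) ∨ (¬T ∨ T)
  step 2: ((T ∨ ((T ∨ F) ∧ (T ∧ F))) ∧ ¬F) ∨ (¬T ∨ T)
  step 3: (T ∧ ¬F) ∨ (¬T ∨ T)
  step 4: ¬F ∨ (¬T ∨ T)
  step 5: T ∨ (¬T ∨ T)
  step 6: T

Answer: SAME — A ⇓ T, B ⇓ T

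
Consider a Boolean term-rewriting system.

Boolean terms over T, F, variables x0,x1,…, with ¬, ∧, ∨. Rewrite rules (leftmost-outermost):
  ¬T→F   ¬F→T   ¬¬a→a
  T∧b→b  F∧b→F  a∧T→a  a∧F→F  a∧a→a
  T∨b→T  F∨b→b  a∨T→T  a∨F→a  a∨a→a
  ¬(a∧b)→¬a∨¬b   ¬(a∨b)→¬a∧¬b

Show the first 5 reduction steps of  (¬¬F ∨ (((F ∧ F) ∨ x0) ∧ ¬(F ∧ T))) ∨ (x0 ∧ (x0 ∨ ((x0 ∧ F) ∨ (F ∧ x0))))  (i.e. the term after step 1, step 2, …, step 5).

Answer: after 5 steps: (x0 ∧ (¬F ∨ ¬T)) ∨ (x0 ∧ (x0 ∨ ((x0 ∧ F) ∨ (F ∧ x0))))

Reduction:
  start: (¬¬F ∨ (((F ∧ F) ∨ x0) ∧ ¬(F ∧ T))) ∨ (x0 ∧ (x0 ∨ ((x0 ∧ F) ∨ (F ∧ x0))))
  →1  (F ∨ (((F ∧ F) ∨ x0) ∧ ¬(F ∧ T))) ∨ (x0 ∧ (x0 ∨ ((x0 ∧ F) ∨ (F ∧ x0))))
  →2  (((F ∧ F) ∨ x0) ∧ ¬(F ∧ T)) ∨ (x0 ∧ (x0 ∨ ((x0 ∧ F) ∨ (F ∧ x0))))
  →3  ((F ∨ x0) ∧ ¬(F ∧ T)) ∨ (x0 ∧ (x0 ∨ ((x0 ∧ F) ∨ (F ∧ x0))))
  →4  (x0 ∧ ¬(F ∧ T)) ∨ (x0 ∧ (x0 ∨ ((x0 ∧ F) ∨ (F ∧ x0))))
  →5  (x0 ∧ (¬F ∨ ¬T)) ∨ (x0 ∧ (x0 ∨ ((x0 ∧ F) ∨ (F ∧ x0))))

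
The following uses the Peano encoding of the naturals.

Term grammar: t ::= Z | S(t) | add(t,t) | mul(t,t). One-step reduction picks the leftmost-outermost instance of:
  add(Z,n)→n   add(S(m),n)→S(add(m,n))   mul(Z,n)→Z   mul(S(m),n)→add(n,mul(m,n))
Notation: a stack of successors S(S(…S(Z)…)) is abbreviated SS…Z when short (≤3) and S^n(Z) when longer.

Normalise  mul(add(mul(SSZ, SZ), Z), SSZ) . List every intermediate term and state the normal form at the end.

  start: mul(add(mul(SSZ, SZ), Z), SSZ)
  →1  mul(add(add(SZ, mul(SZ, SZ)), Z), SSZ)
  →2  mul(add(S(add(Z, mul(SZ, SZ))), Z), SSZ)
  →3  mul(S(add(add(Z, mul(SZ, SZ)), Z)), SSZ)
  →4  add(SSZ, mul(add(add(Z, mul(SZ, SZ)), Z), SSZ))
  →5  S(add(SZ, mul(add(add(Z, mul(SZ, SZ)), Z), SSZ)))
  →6  S(S(add(Z, mul(add(add(Z, mul(SZ, SZ)), Z), SSZ))))
  →7  S(S(mul(add(add(Z, mul(SZ, SZ)), Z), SSZ)))
  →8  S(S(mul(add(mul(SZ, SZ), Z), SSZ)))
  →9  S(S(mul(add(add(SZ, mul(Z, SZ)), Z), SSZ)))
  →10  S(S(mul(add(S(add(Z, mul(Z, SZ))), Z), SSZ)))
  →11  S(S(mul(S(add(add(Z, mul(Z, SZ)), Z)), SSZ)))
  →12  S(S(add(SSZ, mul(add(add(Z, mul(Z, SZ)), Z), SSZ))))
  →13  S(S(S(add(SZ, mul(add(add(Z, mul(Z, SZ)), Z), SSZ)))))
  →14  S(S(S(S(add(Z, mul(add(add(Z, mul(Z, SZ)), Z), SSZ))))))
  →15  S(S(S(S(mul(add(add(Z, mul(Z, SZ)), Z), SSZ)))))
  →16  S(S(S(S(mul(add(mul(Z, SZ), Z), SSZ)))))
  →17  S(S(S(S(mul(add(Z, Z), SSZ)))))
  →18  S(S(S(S(mul(Z, SSZ)))))
  →19  S^4(Z)

Answer: normal form = S^4(Z)  (in 19 steps)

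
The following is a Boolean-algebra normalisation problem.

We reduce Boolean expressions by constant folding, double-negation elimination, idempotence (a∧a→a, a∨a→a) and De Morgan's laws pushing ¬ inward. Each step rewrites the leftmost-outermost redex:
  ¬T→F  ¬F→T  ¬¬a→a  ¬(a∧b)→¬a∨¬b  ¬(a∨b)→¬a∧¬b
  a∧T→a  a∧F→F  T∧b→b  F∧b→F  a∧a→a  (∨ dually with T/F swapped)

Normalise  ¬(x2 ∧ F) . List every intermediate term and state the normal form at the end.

  start: ¬(x2 ∧ F)
  [1] ¬x2 ∨ ¬F
  [2] ¬x2 ∨ T
  [3] T

Answer: normal form = T  (in 3 steps)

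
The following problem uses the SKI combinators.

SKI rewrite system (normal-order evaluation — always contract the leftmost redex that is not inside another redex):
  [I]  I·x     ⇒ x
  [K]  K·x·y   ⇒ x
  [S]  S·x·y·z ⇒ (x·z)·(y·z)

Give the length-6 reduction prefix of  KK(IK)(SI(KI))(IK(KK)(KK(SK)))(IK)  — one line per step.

Answer: after 6 steps: KI

Derivation:
  start: KK(IK)(SI(KI))(IK(KK)(KK(SK)))(IK)
  step 1: K(SI(KI))(IK(KK)(KK(SK)))(IK)
  step 2: SI(KI)(IK)
  step 3: I(IK)(KI(IK))
  step 4: IK(KI(IK))
  step 5: K(KI(IK))
  step 6: KI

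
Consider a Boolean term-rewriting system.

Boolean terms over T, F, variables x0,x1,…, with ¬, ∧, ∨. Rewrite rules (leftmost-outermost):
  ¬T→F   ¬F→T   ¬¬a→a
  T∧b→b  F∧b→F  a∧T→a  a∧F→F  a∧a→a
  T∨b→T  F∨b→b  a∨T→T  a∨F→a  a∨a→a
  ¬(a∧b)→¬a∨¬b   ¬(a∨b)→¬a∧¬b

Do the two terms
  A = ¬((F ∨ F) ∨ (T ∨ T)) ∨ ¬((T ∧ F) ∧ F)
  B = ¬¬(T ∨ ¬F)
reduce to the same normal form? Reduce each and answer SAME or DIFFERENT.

Term A:
  start: ¬((F ∨ F) ∨ (T ∨ T)) ∨ ¬((T ∧ F) ∧ F)
  step 1: (¬(F ∨ F) ∧ ¬(T ∨ T)) ∨ ¬((T ∧ F) ∧ F)
  step 2: ((¬F ∧ ¬F) ∧ ¬(T ∨ T)) ∨ ¬((T ∧ F) ∧ F)
  step 3: (¬F ∧ ¬(T ∨ T)) ∨ ¬((T ∧ F) ∧ F)
  step 4: (T ∧ ¬(T ∨ T)) ∨ ¬((T ∧ F) ∧ F)
  step 5: ¬(T ∨ T) ∨ ¬((T ∧ F) ∧ F)
  step 6: (¬T ∧ ¬T) ∨ ¬((T ∧ F) ∧ F)
  step 7: ¬T ∨ ¬((T ∧ F) ∧ F)
  step 8: F ∨ ¬((T ∧ F) ∧ F)
  step 9: ¬((T ∧ F) ∧ F)
  step 10: ¬(T ∧ F) ∨ ¬F
  step 11: (¬T ∨ ¬F) ∨ ¬F
  step 12: (F ∨ ¬F) ∨ ¬F
  step 13: ¬F ∨ ¬F
  step 14: ¬F
  step 15: T

Term B:
  start: ¬¬(T ∨ ¬F)
  step 1: T ∨ ¬F
  step 2: T

Answer: SAME — A ⇓ T, B ⇓ T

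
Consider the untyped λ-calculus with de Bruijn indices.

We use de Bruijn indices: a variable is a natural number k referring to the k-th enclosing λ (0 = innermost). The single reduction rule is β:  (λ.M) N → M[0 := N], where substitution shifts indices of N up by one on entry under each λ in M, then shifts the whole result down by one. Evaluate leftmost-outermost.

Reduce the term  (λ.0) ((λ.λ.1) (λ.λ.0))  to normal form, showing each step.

  start: (λ.0) ((λ.λ.1) (λ.λ.0))
  [1] (λ.λ.1) (λ.λ.0)
  [2] λ.λ.λ.0

Answer: normal form = λ.λ.λ.0  (in 2 steps)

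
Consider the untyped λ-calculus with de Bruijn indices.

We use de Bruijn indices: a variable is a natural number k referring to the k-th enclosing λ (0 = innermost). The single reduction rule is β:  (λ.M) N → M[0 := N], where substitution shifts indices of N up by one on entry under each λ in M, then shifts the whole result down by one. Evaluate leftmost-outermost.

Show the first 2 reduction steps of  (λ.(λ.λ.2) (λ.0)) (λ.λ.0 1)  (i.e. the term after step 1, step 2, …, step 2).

Answer: after 2 steps: λ.λ.λ.0 1

Reduction:
  start: (λ.(λ.λ.2) (λ.0)) (λ.λ.0 1)
  step 1: (λ.λ.λ.λ.0 1) (λ.0)
  step 2: λ.λ.λ.0 1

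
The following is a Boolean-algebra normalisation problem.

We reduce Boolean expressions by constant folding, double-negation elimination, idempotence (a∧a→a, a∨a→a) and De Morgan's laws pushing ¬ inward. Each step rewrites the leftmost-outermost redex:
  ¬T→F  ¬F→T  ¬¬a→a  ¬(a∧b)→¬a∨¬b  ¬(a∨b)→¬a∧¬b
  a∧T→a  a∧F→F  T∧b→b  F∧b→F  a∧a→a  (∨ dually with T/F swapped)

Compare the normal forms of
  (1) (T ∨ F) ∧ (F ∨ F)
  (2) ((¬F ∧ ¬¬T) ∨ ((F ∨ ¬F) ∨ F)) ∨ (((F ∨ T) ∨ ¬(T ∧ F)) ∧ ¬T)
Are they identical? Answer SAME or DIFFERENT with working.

Answer: DIFFERENT — A ⇓ F, B ⇓ T

Working:
Term A:
  start: (T ∨ F) ∧ (F ∨ F)
  step 1: T ∧ (F ∨ F)
  step 2: F ∨ F
  step 3: F

Term B:
  start: ((¬F ∧ ¬¬T) ∨ ((F ∨ ¬F) ∨ F)) ∨ (((F ∨ T) ∨ ¬(T ∧ F)) ∧ ¬T)
  step 1: ((T ∧ ¬¬T) ∨ ((F ∨ ¬F) ∨ F)) ∨ (((F ∨ T) ∨ ¬(T ∧ F)) ∧ ¬T)
  step 2: (¬¬T ∨ ((F ∨ ¬F) ∨ F)) ∨ (((F ∨ T) ∨ ¬(T ∧ F)) ∧ ¬T)
  step 3: (T ∨ ((F ∨ ¬F) ∨ F)) ∨ (((F ∨ T) ∨ ¬(T ∧ F)) ∧ ¬T)
  step 4: T ∨ (((F ∨ T) ∨ ¬(T ∧ F)) ∧ ¬T)
  step 5: T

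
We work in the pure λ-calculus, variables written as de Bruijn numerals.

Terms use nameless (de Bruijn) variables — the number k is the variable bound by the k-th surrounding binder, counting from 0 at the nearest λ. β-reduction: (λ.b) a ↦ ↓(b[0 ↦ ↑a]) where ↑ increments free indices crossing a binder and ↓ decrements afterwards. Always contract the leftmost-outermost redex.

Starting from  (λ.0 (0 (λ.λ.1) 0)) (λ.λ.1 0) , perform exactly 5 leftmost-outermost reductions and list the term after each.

Answer: after 5 steps: λ.(λ.λ.λ.1 0) 0

Reduction:
  start: (λ.0 (0 (λ.λ.1) 0)) (λ.λ.1 0)
  →1  (λ.λ.1 0) ((λ.λ.1 0) (λ.λ.1) (λ.λ.1 0))
  →2  λ.(λ.λ.1 0) (λ.λ.1) (λ.λ.1 0) 0
  →3  λ.(λ.(λ.λ.1) 0) (λ.λ.1 0) 0
  →4  λ.(λ.λ.1) (λ.λ.1 0) 0
  →5  λ.(λ.λ.λ.1 0) 0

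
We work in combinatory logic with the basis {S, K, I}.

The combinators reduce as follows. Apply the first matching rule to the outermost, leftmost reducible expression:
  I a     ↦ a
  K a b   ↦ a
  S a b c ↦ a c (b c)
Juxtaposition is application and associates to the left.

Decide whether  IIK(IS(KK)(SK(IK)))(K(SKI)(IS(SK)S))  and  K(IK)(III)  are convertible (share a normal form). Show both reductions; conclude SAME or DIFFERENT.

Answer: DIFFERENT — A ⇓ S(KK)(SKK), B ⇓ K

Working:
Term A:
  start: IIK(IS(KK)(SK(IK)))(K(SKI)(IS(SK)S))
  [1] IK(IS(KK)(SK(IK)))(K(SKI)(IS(SK)S))
  [2] K(IS(KK)(SK(IK)))(K(SKI)(IS(SK)S))
  [3] IS(KK)(SK(IK))
  [4] S(KK)(SK(IK))
  [5] S(KK)(SKK)

Term B:
  start: K(IK)(III)
  [1] IK
  [2] K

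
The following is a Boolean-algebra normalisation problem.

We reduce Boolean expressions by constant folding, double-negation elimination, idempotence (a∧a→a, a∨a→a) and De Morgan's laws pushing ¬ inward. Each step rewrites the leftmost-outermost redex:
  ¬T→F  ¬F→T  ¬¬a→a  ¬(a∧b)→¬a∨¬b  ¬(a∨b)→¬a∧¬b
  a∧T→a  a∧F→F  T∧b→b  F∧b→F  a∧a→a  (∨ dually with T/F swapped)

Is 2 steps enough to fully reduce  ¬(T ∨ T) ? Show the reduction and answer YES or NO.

  start: ¬(T ∨ T)
  step 1: ¬T ∧ ¬T
  step 2: ¬T

Answer: NO — after 2 steps the term is ¬T, not yet normal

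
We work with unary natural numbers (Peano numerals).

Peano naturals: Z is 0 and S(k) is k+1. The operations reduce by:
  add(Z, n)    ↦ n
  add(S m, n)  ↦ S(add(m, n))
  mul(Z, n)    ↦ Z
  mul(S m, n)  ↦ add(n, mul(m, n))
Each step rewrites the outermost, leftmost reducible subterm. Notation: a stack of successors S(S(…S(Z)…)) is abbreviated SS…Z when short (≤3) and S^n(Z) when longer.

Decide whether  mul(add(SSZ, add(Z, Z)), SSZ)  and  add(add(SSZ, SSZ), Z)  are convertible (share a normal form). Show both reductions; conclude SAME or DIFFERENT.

Term A:
  start: mul(add(SSZ, add(Z, Z)), SSZ)
  step 1: mul(S(add(SZ, add(Z, Z))), SSZ)
  step 2: add(SSZ, mul(add(SZ, add(Z, Z)), SSZ))
  step 3: S(add(SZ, mul(add(SZ, add(Z, Z)), SSZ)))
  step 4: S(S(add(Z, mul(add(SZ, add(Z, Z)), SSZ))))
  step 5: S(S(mul(add(SZ, add(Z, Z)), SSZ)))
  step 6: S(S(mul(S(add(Z, add(Z, Z))), SSZ)))
  step 7: S(S(add(SSZ, mul(add(Z, add(Z, Z)), SSZ))))
  step 8: S(S(S(add(SZ, mul(add(Z, add(Z, Z)), SSZ)))))
  step 9: S(S(S(S(add(Z, mul(add(Z, add(Z, Z)), SSZ))))))
  step 10: S(S(S(S(mul(add(Z, add(Z, Z)), SSZ)))))
  step 11: S(S(S(S(mul(add(Z, Z), SSZ)))))
  step 12: S(S(S(S(mul(Z, SSZ)))))
  step 13: S^4(Z)

Term B:
  start: add(add(SSZ, SSZ), Z)
  step 1: add(S(add(SZ, SSZ)), Z)
  step 2: S(add(add(SZ, SSZ), Z))
  step 3: S(add(S(add(Z, SSZ)), Z))
  step 4: S(S(add(add(Z, SSZ), Z)))
  step 5: S(S(add(SSZ, Z)))
  step 6: S(S(S(add(SZ, Z))))
  step 7: S(S(S(S(add(Z, Z)))))
  step 8: S^4(Z)

Answer: SAME — A ⇓ S^4(Z), B ⇓ S^4(Z)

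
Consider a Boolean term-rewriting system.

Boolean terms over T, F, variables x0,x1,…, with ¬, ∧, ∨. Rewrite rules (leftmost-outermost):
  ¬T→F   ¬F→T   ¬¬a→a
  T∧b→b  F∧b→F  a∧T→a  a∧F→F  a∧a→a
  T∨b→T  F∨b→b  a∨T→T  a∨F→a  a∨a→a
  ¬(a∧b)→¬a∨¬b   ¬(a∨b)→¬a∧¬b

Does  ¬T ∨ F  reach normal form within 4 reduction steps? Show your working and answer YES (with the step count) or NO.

  start: ¬T ∨ F
  step 1: ¬T
  step 2: F

Answer: YES — reaches normal form F in 2 ≤ 4 steps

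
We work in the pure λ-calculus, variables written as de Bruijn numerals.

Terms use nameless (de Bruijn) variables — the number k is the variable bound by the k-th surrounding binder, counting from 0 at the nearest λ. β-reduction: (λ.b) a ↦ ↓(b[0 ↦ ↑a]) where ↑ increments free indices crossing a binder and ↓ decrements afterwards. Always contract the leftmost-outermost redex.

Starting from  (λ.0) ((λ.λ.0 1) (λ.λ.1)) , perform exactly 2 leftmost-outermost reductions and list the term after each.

  start: (λ.0) ((λ.λ.0 1) (λ.λ.1))
  step 1: (λ.λ.0 1) (λ.λ.1)
  step 2: λ.0 (λ.λ.1)

Answer: after 2 steps: λ.0 (λ.λ.1)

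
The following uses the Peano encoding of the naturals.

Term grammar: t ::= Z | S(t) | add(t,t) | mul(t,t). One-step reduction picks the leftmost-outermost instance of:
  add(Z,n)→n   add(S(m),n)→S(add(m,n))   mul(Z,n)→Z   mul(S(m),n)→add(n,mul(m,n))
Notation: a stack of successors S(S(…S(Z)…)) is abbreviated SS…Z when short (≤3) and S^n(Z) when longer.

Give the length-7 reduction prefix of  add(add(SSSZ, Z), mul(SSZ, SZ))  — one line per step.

Answer: after 7 steps: S(S(S(add(Z, mul(SSZ, SZ)))))

Working:
  start: add(add(SSSZ, Z), mul(SSZ, SZ))
  →1  add(S(add(SSZ, Z)), mul(SSZ, SZ))
  →2  S(add(add(SSZ, Z), mul(SSZ, SZ)))
  →3  S(add(S(add(SZ, Z)), mul(SSZ, SZ)))
  →4  S(S(add(add(SZ, Z), mul(SSZ, SZ))))
  →5  S(S(add(S(add(Z, Z)), mul(SSZ, SZ))))
  →6  S(S(S(add(add(Z, Z), mul(SSZ, SZ)))))
  →7  S(S(S(add(Z, mul(SSZ, SZ)))))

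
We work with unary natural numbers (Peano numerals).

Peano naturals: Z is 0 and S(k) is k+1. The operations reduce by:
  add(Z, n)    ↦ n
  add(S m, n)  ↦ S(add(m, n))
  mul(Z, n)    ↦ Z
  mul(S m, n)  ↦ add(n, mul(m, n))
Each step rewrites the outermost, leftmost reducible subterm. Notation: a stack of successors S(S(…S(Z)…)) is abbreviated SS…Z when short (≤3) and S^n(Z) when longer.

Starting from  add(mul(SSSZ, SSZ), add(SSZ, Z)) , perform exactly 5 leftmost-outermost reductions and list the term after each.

  start: add(mul(SSSZ, SSZ), add(SSZ, Z))
  [1] add(add(SSZ, mul(SSZ, SSZ)), add(SSZ, Z))
  [2] add(S(add(SZ, mul(SSZ, SSZ))), add(SSZ, Z))
  [3] S(add(add(SZ, mul(SSZ, SSZ)), add(SSZ, Z)))
  [4] S(add(S(add(Z, mul(SSZ, SSZ))), add(SSZ, Z)))
  [5] S(S(add(add(Z, mul(SSZ, SSZ)), add(SSZ, Z))))

Answer: after 5 steps: S(S(add(add(Z, mul(SSZ, SSZ)), add(SSZ, Z))))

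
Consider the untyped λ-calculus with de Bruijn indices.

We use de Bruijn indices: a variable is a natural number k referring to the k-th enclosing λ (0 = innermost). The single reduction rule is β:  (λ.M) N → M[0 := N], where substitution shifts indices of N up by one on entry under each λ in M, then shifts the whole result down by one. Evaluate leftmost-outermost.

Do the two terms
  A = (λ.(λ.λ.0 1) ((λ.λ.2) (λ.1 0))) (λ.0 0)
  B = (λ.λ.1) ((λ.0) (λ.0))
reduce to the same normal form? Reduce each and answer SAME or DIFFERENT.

Answer: DIFFERENT — A ⇓ λ.0 (λ.λ.0 0), B ⇓ λ.λ.0

Reduction:
Term A:
  start: (λ.(λ.λ.0 1) ((λ.λ.2) (λ.1 0))) (λ.0 0)
  →1  (λ.λ.0 1) ((λ.λ.λ.0 0) (λ.(λ.0 0) 0))
  →2  λ.0 ((λ.λ.λ.0 0) (λ.(λ.0 0) 0))
  →3  λ.0 (λ.λ.0 0)

Term B:
  start: (λ.λ.1) ((λ.0) (λ.0))
  →1  λ.(λ.0) (λ.0)
  →2  λ.λ.0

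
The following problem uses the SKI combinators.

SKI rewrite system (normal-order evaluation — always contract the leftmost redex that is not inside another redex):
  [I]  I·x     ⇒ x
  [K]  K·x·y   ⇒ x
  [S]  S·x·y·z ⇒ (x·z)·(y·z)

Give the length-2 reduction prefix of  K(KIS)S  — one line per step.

  start: K(KIS)S
  step 1: KIS
  step 2: I

Answer: after 2 steps: I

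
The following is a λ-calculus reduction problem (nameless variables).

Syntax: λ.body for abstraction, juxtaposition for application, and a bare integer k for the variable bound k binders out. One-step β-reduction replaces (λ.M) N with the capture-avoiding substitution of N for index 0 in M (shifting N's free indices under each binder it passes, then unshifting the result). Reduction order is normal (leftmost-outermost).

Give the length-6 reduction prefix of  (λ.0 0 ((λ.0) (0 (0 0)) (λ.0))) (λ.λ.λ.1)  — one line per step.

  start: (λ.0 0 ((λ.0) (0 (0 0)) (λ.0))) (λ.λ.λ.1)
  →1  (λ.λ.λ.1) (λ.λ.λ.1) ((λ.0) ((λ.λ.λ.1) ((λ.λ.λ.1) (λ.λ.λ.1))) (λ.0))
  →2  (λ.λ.1) ((λ.0) ((λ.λ.λ.1) ((λ.λ.λ.1) (λ.λ.λ.1))) (λ.0))
  →3  λ.(λ.0) ((λ.λ.λ.1) ((λ.λ.λ.1) (λ.λ.λ.1))) (λ.0)
  →4  λ.(λ.λ.λ.1) ((λ.λ.λ.1) (λ.λ.λ.1)) (λ.0)
  →5  λ.(λ.λ.1) (λ.0)
  →6  λ.λ.λ.0

Answer: after 6 steps: λ.λ.λ.0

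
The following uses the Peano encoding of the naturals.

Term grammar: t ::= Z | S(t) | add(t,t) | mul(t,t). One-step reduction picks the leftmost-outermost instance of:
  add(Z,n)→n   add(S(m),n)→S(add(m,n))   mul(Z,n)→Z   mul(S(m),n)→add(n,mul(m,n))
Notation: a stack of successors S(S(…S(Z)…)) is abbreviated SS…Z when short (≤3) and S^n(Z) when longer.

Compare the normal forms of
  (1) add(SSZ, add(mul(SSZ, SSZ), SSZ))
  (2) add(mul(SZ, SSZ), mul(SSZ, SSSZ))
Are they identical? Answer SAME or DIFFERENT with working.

Answer: SAME — A ⇓ S^8(Z), B ⇓ S^8(Z)

Derivation:
Term A:
  start: add(SSZ, add(mul(SSZ, SSZ), SSZ))
  →1  S(add(SZ, add(mul(SSZ, SSZ), SSZ)))
  →2  S(S(add(Z, add(mul(SSZ, SSZ), SSZ))))
  →3  S(S(add(mul(SSZ, SSZ), SSZ)))
  →4  S(S(add(add(SSZ, mul(SZ, SSZ)), SSZ)))
  →5  S(S(add(S(add(SZ, mul(SZ, SSZ))), SSZ)))
  →6  S(S(S(add(add(SZ, mul(SZ, SSZ)), SSZ))))
  →7  S(S(S(add(S(add(Z, mul(SZ, SSZ))), SSZ))))
  →8  S(S(S(S(add(add(Z, mul(SZ, SSZ)), SSZ)))))
  →9  S(S(S(S(add(mul(SZ, SSZ), SSZ)))))
  →10  S(S(S(S(add(add(SSZ, mul(Z, SSZ)), SSZ)))))
  →11  S(S(S(S(add(S(add(SZ, mul(Z, SSZ))), SSZ)))))
  →12  S(S(S(S(S(add(add(SZ, mul(Z, SSZ)), SSZ))))))
  →13  S(S(S(S(S(add(S(add(Z, mul(Z, SSZ))), SSZ))))))
  →14  S(S(S(S(S(S(add(add(Z, mul(Z, SSZ)), SSZ)))))))
  →15  S(S(S(S(S(S(add(mul(Z, SSZ), SSZ)))))))
  →16  S(S(S(S(S(S(add(Z, SSZ)))))))
  →17  S^8(Z)

Term B:
  start: add(mul(SZ, SSZ), mul(SSZ, SSSZ))
  →1  add(add(SSZ, mul(Z, SSZ)), mul(SSZ, SSSZ))
  →2  add(S(add(SZ, mul(Z, SSZ))), mul(SSZ, SSSZ))
  →3  S(add(add(SZ, mul(Z, SSZ)), mul(SSZ, SSSZ)))
  →4  S(add(S(add(Z, mul(Z, SSZ))), mul(SSZ, SSSZ)))
  →5  S(S(add(add(Z, mul(Z, SSZ)), mul(SSZ, SSSZ))))
  →6  S(S(add(mul(Z, SSZ), mul(SSZ, SSSZ))))
  →7  S(S(add(Z, mul(SSZ, SSSZ))))
  →8  S(S(mul(SSZ, SSSZ)))
  →9  S(S(add(SSSZ, mul(SZ, SSSZ))))
  →10  S(S(S(add(SSZ, mul(SZ, SSSZ)))))
  →11  S(S(S(S(add(SZ, mul(SZ, SSSZ))))))
  →12  S(S(S(S(S(add(Z, mul(SZ, SSSZ)))))))
  →13  S(S(S(S(S(mul(SZ, SSSZ))))))
  →14  S(S(S(S(S(add(SSSZ, mul(Z, SSSZ)))))))
  →15  S(S(S(S(S(S(add(SSZ, mul(Z, SSSZ))))))))
  →16  S(S(S(S(S(S(S(add(SZ, mul(Z, SSSZ)))))))))
  →17  S(S(S(S(S(S(S(S(add(Z, mul(Z, SSSZ))))))))))
  →18  S(S(S(S(S(S(S(S(mul(Z, SSSZ)))))))))
  →19  S^8(Z)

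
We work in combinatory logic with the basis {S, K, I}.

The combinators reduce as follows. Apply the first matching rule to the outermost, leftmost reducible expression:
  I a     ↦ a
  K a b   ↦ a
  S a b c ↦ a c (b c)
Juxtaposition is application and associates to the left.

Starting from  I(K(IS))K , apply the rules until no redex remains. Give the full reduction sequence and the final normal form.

Answer: normal form = S  (in 3 steps)

Reduction:
  start: I(K(IS))K
  →1  K(IS)K
  →2  IS
  →3  S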